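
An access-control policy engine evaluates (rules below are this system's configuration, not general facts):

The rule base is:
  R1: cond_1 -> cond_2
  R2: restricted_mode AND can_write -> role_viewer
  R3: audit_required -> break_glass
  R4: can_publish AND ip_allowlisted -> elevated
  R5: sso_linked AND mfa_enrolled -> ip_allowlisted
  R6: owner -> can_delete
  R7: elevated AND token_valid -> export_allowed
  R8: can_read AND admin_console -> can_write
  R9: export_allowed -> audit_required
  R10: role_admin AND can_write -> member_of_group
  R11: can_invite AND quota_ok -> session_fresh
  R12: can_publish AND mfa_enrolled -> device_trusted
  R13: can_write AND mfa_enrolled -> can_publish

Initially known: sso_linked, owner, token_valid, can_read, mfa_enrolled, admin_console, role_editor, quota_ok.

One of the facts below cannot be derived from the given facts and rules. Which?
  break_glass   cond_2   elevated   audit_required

Round 1: R5 [sso_linked AND mfa_enrolled -> ip_allowlisted]; R6 [owner -> can_delete]; R8 [can_read AND admin_console -> can_write]. Adds ip_allowlisted, can_delete, can_write.
Round 2: R13 [can_write AND mfa_enrolled -> can_publish]. Adds can_publish.
Round 3: R4 [can_publish AND ip_allowlisted -> elevated]; R12 [can_publish AND mfa_enrolled -> device_trusted]. Adds elevated, device_trusted.
Round 4: R7 [elevated AND token_valid -> export_allowed]. Adds export_allowed.
Round 5: R9 [export_allowed -> audit_required]. Adds audit_required.
Round 6: R3 [audit_required -> break_glass]. Adds break_glass.
Derived: elevated (round 3), audit_required (round 5), break_glass (round 6). cond_2 never appears in any round.

cond_2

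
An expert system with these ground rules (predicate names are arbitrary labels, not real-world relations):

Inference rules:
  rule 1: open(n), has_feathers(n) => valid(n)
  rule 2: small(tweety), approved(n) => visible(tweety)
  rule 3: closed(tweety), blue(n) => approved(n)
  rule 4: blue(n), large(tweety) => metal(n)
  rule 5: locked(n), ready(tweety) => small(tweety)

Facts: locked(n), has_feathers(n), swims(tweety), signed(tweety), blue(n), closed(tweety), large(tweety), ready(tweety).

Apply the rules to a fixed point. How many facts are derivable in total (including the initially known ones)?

Round 1 fires rule 3, rule 4, rule 5, giving approved(n), metal(n), small(tweety).
Round 2 fires rule 2, giving visible(tweety).
Closure: {approved(n), blue(n), closed(tweety), has_feathers(n), large(tweety), locked(n), metal(n), ready(tweety), signed(tweety), small(tweety), swims(tweety), visible(tweety)} — 12 facts.

12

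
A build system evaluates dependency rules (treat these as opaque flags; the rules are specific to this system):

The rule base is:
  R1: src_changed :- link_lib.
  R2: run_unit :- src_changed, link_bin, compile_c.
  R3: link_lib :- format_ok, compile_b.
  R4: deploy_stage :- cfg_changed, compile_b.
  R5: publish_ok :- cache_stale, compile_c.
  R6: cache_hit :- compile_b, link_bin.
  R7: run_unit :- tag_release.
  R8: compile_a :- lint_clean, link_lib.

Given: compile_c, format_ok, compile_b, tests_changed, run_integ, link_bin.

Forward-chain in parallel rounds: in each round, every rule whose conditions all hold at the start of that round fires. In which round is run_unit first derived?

[1] R3 [link_lib :- format_ok, compile_b.]; R6 [cache_hit :- compile_b, link_bin.]. ⇒ new: link_lib, cache_hit.
[2] R1 [src_changed :- link_lib.]. ⇒ new: src_changed.
[3] R2 [run_unit :- src_changed, link_bin, compile_c.]. ⇒ new: run_unit.
run_unit first appears in round 3.

3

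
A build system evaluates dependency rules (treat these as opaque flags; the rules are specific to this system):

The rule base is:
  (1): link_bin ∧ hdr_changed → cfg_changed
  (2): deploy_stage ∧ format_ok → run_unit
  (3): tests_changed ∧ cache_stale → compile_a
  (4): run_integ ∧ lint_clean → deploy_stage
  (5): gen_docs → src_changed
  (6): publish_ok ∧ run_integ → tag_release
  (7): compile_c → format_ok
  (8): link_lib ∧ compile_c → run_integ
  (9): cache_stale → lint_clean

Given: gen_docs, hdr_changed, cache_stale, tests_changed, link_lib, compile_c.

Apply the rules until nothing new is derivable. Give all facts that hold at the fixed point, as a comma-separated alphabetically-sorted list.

cache_stale, compile_a, compile_c, deploy_stage, format_ok, gen_docs, hdr_changed, link_lib, lint_clean, run_integ, run_unit, src_changed, tests_changed

Round 1 — (3), (5), (7), (8), (9), derive compile_a, src_changed, format_ok, run_integ, lint_clean.
Round 2 — (4), derive deploy_stage.
Round 3 — (2), derive run_unit.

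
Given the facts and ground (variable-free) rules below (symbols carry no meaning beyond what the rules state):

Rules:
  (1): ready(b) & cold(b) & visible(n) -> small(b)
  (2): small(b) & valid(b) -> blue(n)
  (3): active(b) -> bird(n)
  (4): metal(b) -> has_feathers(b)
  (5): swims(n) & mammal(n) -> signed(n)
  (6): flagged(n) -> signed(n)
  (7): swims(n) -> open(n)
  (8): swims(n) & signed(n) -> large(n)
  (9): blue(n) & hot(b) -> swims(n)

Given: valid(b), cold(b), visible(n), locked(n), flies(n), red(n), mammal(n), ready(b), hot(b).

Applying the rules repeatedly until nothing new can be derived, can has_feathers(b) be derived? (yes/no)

Round 1 — (1), derive small(b).
Round 2 — (2), derive blue(n).
Round 3 — (9), derive swims(n).
Round 4 — (5), (7), derive signed(n), open(n).
Round 5 — (8), derive large(n).
Fixed point reached. has_feathers(b) is concluded only by (4); (4) needs metal(b) (never derived).

no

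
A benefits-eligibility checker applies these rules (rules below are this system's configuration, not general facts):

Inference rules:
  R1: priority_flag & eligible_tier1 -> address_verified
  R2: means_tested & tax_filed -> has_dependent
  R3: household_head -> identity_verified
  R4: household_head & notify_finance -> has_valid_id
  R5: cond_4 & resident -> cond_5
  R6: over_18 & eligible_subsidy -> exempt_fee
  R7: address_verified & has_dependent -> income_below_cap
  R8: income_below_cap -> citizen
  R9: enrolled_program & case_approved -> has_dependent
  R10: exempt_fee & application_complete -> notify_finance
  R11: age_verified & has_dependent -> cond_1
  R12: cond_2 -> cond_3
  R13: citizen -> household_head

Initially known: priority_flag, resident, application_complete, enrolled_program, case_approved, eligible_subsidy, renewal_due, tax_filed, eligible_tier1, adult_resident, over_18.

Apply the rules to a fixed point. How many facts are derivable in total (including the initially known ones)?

20

Round 1 fires R1, R6, R9, giving address_verified, exempt_fee, has_dependent.
Round 2 fires R7, R10, giving income_below_cap, notify_finance.
Round 3 fires R8, giving citizen.
Round 4 fires R13, giving household_head.
Round 5 fires R3, R4, giving identity_verified, has_valid_id.
Closure: {address_verified, adult_resident, application_complete, case_approved, citizen, eligible_subsidy, eligible_tier1, enrolled_program, exempt_fee, has_dependent, has_valid_id, household_head, identity_verified, income_below_cap, notify_finance, over_18, priority_flag, renewal_due, resident, tax_filed} — 20 facts.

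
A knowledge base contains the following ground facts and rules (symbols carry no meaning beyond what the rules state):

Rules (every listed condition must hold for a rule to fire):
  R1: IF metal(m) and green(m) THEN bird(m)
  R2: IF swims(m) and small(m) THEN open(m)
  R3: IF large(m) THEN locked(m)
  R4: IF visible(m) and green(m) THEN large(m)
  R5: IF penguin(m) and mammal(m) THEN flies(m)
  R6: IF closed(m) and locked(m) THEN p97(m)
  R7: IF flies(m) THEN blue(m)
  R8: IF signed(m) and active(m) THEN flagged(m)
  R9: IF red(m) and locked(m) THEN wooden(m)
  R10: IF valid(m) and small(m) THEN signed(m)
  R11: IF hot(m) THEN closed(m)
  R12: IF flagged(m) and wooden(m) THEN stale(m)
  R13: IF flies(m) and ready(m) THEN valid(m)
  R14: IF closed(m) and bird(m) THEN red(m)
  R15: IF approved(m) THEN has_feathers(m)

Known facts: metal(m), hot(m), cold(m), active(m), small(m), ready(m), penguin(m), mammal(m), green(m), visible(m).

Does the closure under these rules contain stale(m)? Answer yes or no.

yes

Round 1 — R1, R4, R5, R11, derive bird(m), large(m), flies(m), closed(m).
Round 2 — R3, R7, R13, R14, derive locked(m), blue(m), valid(m), red(m).
Round 3 — R6, R9, R10, derive p97(m), wooden(m), signed(m).
Round 4 — R8, derive flagged(m).
Round 5 — R12, derive stale(m).
stale(m) appears in round 5, so it is derivable.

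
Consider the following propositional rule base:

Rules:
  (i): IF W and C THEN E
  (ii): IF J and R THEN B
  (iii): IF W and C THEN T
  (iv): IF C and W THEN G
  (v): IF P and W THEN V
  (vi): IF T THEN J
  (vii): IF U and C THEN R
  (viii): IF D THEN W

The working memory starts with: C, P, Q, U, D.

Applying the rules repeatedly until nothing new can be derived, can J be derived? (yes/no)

yes

Round 1: (vii) [IF U and C THEN R]; (viii) [IF D THEN W]. New: R, W.
Round 2: (i) [IF W and C THEN E]; (iii) [IF W and C THEN T]; (iv) [IF C and W THEN G]; (v) [IF P and W THEN V]. New: E, T, G, V.
Round 3: (vi) [IF T THEN J]. New: J.
Round 4: (ii) [IF J and R THEN B]. New: B.
J appears in round 3, so it is derivable.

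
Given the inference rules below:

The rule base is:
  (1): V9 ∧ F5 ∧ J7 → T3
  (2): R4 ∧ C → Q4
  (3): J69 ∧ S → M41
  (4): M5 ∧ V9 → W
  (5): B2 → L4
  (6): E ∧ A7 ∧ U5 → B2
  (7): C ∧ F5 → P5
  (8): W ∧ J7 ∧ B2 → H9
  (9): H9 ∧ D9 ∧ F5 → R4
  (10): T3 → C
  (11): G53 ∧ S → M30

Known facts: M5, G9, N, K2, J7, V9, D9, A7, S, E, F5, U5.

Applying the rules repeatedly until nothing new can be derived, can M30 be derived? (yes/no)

no

Round 1: (1) [V9 ∧ F5 ∧ J7 → T3]; (4) [M5 ∧ V9 → W]; (6) [E ∧ A7 ∧ U5 → B2]. Adds T3, W, B2.
Round 2: (5) [B2 → L4]; (8) [W ∧ J7 ∧ B2 → H9]; (10) [T3 → C]. Adds L4, H9, C.
Round 3: (7) [C ∧ F5 → P5]; (9) [H9 ∧ D9 ∧ F5 → R4]. Adds P5, R4.
Round 4: (2) [R4 ∧ C → Q4]. Adds Q4.
Fixed point reached. M30 is concluded only by (11); (11) needs G53 (never derived).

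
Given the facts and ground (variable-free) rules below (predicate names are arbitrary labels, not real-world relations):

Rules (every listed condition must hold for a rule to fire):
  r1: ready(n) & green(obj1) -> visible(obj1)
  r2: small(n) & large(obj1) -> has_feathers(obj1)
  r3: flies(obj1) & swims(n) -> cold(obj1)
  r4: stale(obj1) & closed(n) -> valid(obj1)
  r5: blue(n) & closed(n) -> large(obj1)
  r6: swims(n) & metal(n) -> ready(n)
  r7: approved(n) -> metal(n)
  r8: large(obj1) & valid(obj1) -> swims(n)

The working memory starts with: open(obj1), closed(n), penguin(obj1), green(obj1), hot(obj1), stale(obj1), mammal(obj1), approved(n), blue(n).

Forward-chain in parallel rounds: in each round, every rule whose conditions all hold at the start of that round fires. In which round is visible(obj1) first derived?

Round 1 — r4, r5, r7, derive valid(obj1), large(obj1), metal(n).
Round 2 — r8, derive swims(n).
Round 3 — r6, derive ready(n).
Round 4 — r1, derive visible(obj1).
visible(obj1) first appears in round 4.

4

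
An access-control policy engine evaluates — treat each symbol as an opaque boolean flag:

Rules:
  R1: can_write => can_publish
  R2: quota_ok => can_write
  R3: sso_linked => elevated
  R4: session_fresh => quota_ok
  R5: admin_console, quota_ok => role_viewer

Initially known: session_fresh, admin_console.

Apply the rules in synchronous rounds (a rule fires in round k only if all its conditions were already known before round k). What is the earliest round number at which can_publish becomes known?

3

Round 1 fires R4, giving quota_ok.
Round 2 fires R2, R5, giving can_write, role_viewer.
Round 3 fires R1, giving can_publish.
can_publish first appears in round 3.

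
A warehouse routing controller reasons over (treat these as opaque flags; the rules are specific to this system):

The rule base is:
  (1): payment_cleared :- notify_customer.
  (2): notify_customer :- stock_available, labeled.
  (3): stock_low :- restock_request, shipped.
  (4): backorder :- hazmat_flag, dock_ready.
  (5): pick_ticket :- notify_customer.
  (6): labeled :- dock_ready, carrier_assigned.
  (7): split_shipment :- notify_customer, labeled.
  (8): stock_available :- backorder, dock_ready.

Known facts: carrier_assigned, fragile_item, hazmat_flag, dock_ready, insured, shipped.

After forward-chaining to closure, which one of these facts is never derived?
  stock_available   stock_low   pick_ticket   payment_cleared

Round 1 — (4), (6), derive backorder, labeled.
Round 2 — (8), derive stock_available.
Round 3 — (2), derive notify_customer.
Round 4 — (1), (5), (7), derive payment_cleared, pick_ticket, split_shipment.
Derived: pick_ticket (round 4), payment_cleared (round 4), stock_available (round 2). stock_low never appears in any round.

stock_low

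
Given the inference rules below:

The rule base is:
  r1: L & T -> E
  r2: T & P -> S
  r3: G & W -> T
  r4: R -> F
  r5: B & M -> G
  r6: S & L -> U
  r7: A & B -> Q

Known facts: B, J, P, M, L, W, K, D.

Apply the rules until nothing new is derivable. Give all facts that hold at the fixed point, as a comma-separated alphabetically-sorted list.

Round 1 fires r5, giving G.
Round 2 fires r3, giving T.
Round 3 fires r1, r2, giving E, S.
Round 4 fires r6, giving U.

B, D, E, G, J, K, L, M, P, S, T, U, W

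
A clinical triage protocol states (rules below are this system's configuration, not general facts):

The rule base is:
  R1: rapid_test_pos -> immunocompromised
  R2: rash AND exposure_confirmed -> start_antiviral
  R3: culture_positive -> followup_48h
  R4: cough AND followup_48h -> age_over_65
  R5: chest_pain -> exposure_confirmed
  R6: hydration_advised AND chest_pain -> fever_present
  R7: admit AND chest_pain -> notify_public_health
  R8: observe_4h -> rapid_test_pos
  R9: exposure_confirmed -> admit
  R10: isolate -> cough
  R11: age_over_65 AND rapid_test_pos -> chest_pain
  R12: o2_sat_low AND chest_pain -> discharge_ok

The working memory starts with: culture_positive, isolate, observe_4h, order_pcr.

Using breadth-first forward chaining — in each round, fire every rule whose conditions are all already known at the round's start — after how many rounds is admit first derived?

5

Round 1: R3 [culture_positive -> followup_48h]; R8 [observe_4h -> rapid_test_pos]; R10 [isolate -> cough]. Adds followup_48h, rapid_test_pos, cough.
Round 2: R1 [rapid_test_pos -> immunocompromised]; R4 [cough AND followup_48h -> age_over_65]. Adds immunocompromised, age_over_65.
Round 3: R11 [age_over_65 AND rapid_test_pos -> chest_pain]. Adds chest_pain.
Round 4: R5 [chest_pain -> exposure_confirmed]. Adds exposure_confirmed.
Round 5: R9 [exposure_confirmed -> admit]. Adds admit.
admit first appears in round 5.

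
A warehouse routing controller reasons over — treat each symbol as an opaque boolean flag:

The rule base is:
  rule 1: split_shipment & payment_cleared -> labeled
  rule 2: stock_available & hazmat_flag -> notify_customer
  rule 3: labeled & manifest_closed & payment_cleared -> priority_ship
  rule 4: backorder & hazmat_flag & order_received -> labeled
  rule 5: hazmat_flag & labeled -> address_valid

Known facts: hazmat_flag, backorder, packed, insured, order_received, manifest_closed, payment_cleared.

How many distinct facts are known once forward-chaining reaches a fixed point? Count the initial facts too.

[1] rule 4 [backorder & hazmat_flag & order_received -> labeled]. ⇒ new: labeled.
[2] rule 3 [labeled & manifest_closed & payment_cleared -> priority_ship]; rule 5 [hazmat_flag & labeled -> address_valid]. ⇒ new: priority_ship, address_valid.
Closure: {address_valid, backorder, hazmat_flag, insured, labeled, manifest_closed, order_received, packed, payment_cleared, priority_ship} — 10 facts.

10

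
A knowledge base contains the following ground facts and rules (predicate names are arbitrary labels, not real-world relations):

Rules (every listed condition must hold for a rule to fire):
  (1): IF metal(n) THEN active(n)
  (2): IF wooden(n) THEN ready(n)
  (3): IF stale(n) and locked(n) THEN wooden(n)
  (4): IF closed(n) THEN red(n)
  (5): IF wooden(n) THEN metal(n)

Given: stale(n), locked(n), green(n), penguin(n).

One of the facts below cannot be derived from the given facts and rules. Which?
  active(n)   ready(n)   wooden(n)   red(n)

red(n)

[1] (3) [IF stale(n) and locked(n) THEN wooden(n)]. ⇒ new: wooden(n).
[2] (2) [IF wooden(n) THEN ready(n)]; (5) [IF wooden(n) THEN metal(n)]. ⇒ new: ready(n), metal(n).
[3] (1) [IF metal(n) THEN active(n)]. ⇒ new: active(n).
Derived: wooden(n) (round 1), ready(n) (round 2), active(n) (round 3). red(n) never appears in any round.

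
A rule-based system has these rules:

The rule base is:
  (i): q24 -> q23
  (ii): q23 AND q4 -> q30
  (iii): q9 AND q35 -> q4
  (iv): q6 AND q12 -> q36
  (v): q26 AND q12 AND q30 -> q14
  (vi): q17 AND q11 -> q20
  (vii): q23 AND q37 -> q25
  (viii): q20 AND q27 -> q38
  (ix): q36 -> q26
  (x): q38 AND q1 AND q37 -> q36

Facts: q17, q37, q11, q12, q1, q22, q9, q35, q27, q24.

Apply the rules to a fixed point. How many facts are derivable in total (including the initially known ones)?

Round 1: (i) [q24 -> q23]; (iii) [q9 AND q35 -> q4]; (vi) [q17 AND q11 -> q20]. Adds q23, q4, q20.
Round 2: (ii) [q23 AND q4 -> q30]; (vii) [q23 AND q37 -> q25]; (viii) [q20 AND q27 -> q38]. Adds q30, q25, q38.
Round 3: (x) [q38 AND q1 AND q37 -> q36]. Adds q36.
Round 4: (ix) [q36 -> q26]. Adds q26.
Round 5: (v) [q26 AND q12 AND q30 -> q14]. Adds q14.
Closure: {q1, q11, q12, q14, q17, q20, q22, q23, q24, q25, q26, q27, q30, q35, q36, q37, q38, q4, q9} — 19 facts.

19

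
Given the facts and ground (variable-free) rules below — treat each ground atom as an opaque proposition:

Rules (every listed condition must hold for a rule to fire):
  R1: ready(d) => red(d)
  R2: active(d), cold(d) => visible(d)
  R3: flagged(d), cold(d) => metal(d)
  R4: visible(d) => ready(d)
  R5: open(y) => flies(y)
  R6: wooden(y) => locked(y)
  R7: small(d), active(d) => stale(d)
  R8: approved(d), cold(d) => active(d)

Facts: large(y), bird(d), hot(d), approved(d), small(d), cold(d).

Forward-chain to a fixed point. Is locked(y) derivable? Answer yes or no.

no

Round 1: R8 [approved(d), cold(d) => active(d)]. New: active(d).
Round 2: R2 [active(d), cold(d) => visible(d)]; R7 [small(d), active(d) => stale(d)]. New: visible(d), stale(d).
Round 3: R4 [visible(d) => ready(d)]. New: ready(d).
Round 4: R1 [ready(d) => red(d)]. New: red(d).
Fixed point reached. locked(y) is concluded only by R6; R6 needs wooden(y) (never derived).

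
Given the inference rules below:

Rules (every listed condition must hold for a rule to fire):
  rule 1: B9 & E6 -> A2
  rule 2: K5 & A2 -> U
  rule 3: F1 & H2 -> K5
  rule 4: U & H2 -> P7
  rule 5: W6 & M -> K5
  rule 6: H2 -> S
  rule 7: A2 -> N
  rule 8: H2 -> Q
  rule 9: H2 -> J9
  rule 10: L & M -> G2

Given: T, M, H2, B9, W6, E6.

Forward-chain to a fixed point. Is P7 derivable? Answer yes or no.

[1] rule 1 [B9 & E6 -> A2]; rule 5 [W6 & M -> K5]; rule 6 [H2 -> S]; rule 8 [H2 -> Q]; rule 9 [H2 -> J9]. ⇒ new: A2, K5, S, Q, J9.
[2] rule 2 [K5 & A2 -> U]; rule 7 [A2 -> N]. ⇒ new: U, N.
[3] rule 4 [U & H2 -> P7]. ⇒ new: P7.
P7 appears in round 3, so it is derivable.

yes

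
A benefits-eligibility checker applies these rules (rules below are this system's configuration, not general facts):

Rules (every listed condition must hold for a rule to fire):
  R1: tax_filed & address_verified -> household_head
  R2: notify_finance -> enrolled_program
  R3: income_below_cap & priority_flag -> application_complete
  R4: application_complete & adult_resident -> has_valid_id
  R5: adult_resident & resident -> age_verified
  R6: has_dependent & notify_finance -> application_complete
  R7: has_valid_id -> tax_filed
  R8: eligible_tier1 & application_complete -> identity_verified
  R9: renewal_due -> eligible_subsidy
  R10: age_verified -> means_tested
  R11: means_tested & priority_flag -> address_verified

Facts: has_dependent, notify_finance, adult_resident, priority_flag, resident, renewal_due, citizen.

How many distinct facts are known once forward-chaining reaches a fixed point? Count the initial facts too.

Round 1: R2 [notify_finance -> enrolled_program]; R5 [adult_resident & resident -> age_verified]; R6 [has_dependent & notify_finance -> application_complete]; R9 [renewal_due -> eligible_subsidy]. New: enrolled_program, age_verified, application_complete, eligible_subsidy.
Round 2: R4 [application_complete & adult_resident -> has_valid_id]; R10 [age_verified -> means_tested]. New: has_valid_id, means_tested.
Round 3: R7 [has_valid_id -> tax_filed]; R11 [means_tested & priority_flag -> address_verified]. New: tax_filed, address_verified.
Round 4: R1 [tax_filed & address_verified -> household_head]. New: household_head.
Closure: {address_verified, adult_resident, age_verified, application_complete, citizen, eligible_subsidy, enrolled_program, has_dependent, has_valid_id, household_head, means_tested, notify_finance, priority_flag, renewal_due, resident, tax_filed} — 16 facts.

16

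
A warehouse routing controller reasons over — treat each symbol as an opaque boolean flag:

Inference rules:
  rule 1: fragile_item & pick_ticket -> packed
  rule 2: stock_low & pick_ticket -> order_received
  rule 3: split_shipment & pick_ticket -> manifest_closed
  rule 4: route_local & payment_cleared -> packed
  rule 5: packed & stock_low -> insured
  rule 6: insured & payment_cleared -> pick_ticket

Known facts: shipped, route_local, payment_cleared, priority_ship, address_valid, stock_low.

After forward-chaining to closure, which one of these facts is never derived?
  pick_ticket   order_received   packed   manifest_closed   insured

manifest_closed

Round 1: rule 4 [route_local & payment_cleared -> packed]. New: packed.
Round 2: rule 5 [packed & stock_low -> insured]. New: insured.
Round 3: rule 6 [insured & payment_cleared -> pick_ticket]. New: pick_ticket.
Round 4: rule 2 [stock_low & pick_ticket -> order_received]. New: order_received.
Derived: packed (round 1), pick_ticket (round 3), insured (round 2), order_received (round 4). manifest_closed never appears in any round.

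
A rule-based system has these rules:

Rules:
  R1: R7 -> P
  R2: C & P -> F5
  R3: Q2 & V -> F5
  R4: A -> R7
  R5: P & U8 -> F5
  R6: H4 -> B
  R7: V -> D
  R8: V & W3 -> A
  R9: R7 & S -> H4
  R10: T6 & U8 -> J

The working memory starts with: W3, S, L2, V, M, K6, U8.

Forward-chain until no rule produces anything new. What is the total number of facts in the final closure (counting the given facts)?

Round 1: R7 [V -> D]; R8 [V & W3 -> A]. New: D, A.
Round 2: R4 [A -> R7]. New: R7.
Round 3: R1 [R7 -> P]; R9 [R7 & S -> H4]. New: P, H4.
Round 4: R5 [P & U8 -> F5]; R6 [H4 -> B]. New: F5, B.
Closure: {A, B, D, F5, H4, K6, L2, M, P, R7, S, U8, V, W3} — 14 facts.

14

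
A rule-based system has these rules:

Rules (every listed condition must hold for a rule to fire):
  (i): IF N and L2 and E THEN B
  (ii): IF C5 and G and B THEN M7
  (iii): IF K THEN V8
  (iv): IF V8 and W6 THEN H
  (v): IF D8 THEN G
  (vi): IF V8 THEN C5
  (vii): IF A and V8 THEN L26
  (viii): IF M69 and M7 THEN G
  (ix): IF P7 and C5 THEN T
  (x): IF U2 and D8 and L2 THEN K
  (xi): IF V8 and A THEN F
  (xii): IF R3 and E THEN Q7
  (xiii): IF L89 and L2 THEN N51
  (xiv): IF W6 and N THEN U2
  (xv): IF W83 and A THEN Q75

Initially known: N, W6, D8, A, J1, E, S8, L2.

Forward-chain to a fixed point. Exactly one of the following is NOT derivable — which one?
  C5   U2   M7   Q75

Q75

Round 1 fires (i), (v), (xiv), giving B, G, U2.
Round 2 fires (x), giving K.
Round 3 fires (iii), giving V8.
Round 4 fires (iv), (vi), (vii), (xi), giving H, C5, L26, F.
Round 5 fires (ii), giving M7.
Derived: U2 (round 1), C5 (round 4), M7 (round 5). Q75 never appears in any round.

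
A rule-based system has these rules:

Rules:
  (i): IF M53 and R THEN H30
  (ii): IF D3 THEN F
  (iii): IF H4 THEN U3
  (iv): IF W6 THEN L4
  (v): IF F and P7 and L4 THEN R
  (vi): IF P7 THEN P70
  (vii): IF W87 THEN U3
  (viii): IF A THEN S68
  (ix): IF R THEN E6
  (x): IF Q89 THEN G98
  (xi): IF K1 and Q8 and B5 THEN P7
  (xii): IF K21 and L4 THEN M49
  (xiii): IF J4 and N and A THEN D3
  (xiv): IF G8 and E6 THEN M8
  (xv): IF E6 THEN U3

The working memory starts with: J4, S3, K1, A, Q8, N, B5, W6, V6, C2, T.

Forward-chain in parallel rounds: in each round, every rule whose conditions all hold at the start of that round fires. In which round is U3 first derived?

Round 1: (iv) [IF W6 THEN L4]; (viii) [IF A THEN S68]; (xi) [IF K1 and Q8 and B5 THEN P7]; (xiii) [IF J4 and N and A THEN D3]. New: L4, S68, P7, D3.
Round 2: (ii) [IF D3 THEN F]; (vi) [IF P7 THEN P70]. New: F, P70.
Round 3: (v) [IF F and P7 and L4 THEN R]. New: R.
Round 4: (ix) [IF R THEN E6]. New: E6.
Round 5: (xv) [IF E6 THEN U3]. New: U3.
U3 first appears in round 5.

5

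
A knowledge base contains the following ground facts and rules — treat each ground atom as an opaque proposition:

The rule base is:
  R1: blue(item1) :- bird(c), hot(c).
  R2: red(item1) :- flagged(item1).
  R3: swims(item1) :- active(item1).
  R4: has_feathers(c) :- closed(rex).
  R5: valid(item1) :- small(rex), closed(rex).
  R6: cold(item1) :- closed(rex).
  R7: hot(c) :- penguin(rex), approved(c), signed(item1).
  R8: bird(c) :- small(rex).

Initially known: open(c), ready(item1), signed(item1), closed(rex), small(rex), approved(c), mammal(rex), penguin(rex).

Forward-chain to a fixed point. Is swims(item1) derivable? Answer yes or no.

no

[1] R4 [has_feathers(c) :- closed(rex).]; R5 [valid(item1) :- small(rex), closed(rex).]; R6 [cold(item1) :- closed(rex).]; R7 [hot(c) :- penguin(rex), approved(c), signed(item1).]; R8 [bird(c) :- small(rex).]. ⇒ new: has_feathers(c), valid(item1), cold(item1), hot(c), bird(c).
[2] R1 [blue(item1) :- bird(c), hot(c).]. ⇒ new: blue(item1).
Fixed point reached. swims(item1) is concluded only by R3; R3 needs active(item1) (never derived).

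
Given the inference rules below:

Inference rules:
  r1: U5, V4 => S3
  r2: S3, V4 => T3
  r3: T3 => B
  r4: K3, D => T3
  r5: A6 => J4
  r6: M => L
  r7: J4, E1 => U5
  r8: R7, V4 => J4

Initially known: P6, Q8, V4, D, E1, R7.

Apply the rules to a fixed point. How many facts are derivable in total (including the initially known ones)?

Round 1: r8 [R7, V4 => J4]. New: J4.
Round 2: r7 [J4, E1 => U5]. New: U5.
Round 3: r1 [U5, V4 => S3]. New: S3.
Round 4: r2 [S3, V4 => T3]. New: T3.
Round 5: r3 [T3 => B]. New: B.
Closure: {B, D, E1, J4, P6, Q8, R7, S3, T3, U5, V4} — 11 facts.

11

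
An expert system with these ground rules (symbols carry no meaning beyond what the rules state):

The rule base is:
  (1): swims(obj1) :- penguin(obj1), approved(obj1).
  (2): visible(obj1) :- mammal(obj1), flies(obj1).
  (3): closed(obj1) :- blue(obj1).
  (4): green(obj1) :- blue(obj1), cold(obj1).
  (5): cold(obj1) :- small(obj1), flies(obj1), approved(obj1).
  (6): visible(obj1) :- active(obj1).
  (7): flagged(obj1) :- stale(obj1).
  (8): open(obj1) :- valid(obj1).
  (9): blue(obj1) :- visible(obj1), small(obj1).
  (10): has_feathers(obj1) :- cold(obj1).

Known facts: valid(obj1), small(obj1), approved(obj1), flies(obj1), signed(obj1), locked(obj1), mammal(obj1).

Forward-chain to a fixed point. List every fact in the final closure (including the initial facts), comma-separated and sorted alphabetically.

approved(obj1), blue(obj1), closed(obj1), cold(obj1), flies(obj1), green(obj1), has_feathers(obj1), locked(obj1), mammal(obj1), open(obj1), signed(obj1), small(obj1), valid(obj1), visible(obj1)

Round 1: (2) [visible(obj1) :- mammal(obj1), flies(obj1).]; (5) [cold(obj1) :- small(obj1), flies(obj1), approved(obj1).]; (8) [open(obj1) :- valid(obj1).]. Adds visible(obj1), cold(obj1), open(obj1).
Round 2: (9) [blue(obj1) :- visible(obj1), small(obj1).]; (10) [has_feathers(obj1) :- cold(obj1).]. Adds blue(obj1), has_feathers(obj1).
Round 3: (3) [closed(obj1) :- blue(obj1).]; (4) [green(obj1) :- blue(obj1), cold(obj1).]. Adds closed(obj1), green(obj1).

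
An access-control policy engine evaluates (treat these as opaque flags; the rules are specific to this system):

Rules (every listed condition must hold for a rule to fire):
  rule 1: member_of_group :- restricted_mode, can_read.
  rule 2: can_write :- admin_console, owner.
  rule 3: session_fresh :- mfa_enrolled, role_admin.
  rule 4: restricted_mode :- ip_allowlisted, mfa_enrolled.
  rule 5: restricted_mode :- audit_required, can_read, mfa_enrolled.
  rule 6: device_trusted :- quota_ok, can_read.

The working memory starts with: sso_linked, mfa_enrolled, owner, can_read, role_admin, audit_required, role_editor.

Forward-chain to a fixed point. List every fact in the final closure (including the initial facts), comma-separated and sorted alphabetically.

audit_required, can_read, member_of_group, mfa_enrolled, owner, restricted_mode, role_admin, role_editor, session_fresh, sso_linked

Round 1: rule 3 [session_fresh :- mfa_enrolled, role_admin.]; rule 5 [restricted_mode :- audit_required, can_read, mfa_enrolled.]. New: session_fresh, restricted_mode.
Round 2: rule 1 [member_of_group :- restricted_mode, can_read.]. New: member_of_group.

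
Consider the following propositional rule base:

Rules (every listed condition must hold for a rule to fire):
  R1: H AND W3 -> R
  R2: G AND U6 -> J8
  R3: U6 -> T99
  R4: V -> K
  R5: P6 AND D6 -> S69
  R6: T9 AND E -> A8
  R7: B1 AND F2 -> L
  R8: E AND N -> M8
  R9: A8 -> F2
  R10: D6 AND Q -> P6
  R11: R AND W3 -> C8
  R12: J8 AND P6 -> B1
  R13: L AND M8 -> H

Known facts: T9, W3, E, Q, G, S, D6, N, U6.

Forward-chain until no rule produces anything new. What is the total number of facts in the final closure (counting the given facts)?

Round 1 fires R2, R3, R6, R8, R10, giving J8, T99, A8, M8, P6.
Round 2 fires R5, R9, R12, giving S69, F2, B1.
Round 3 fires R7, giving L.
Round 4 fires R13, giving H.
Round 5 fires R1, giving R.
Round 6 fires R11, giving C8.
Closure: {A8, B1, C8, D6, E, F2, G, H, J8, L, M8, N, P6, Q, R, S, S69, T9, T99, U6, W3} — 21 facts.

21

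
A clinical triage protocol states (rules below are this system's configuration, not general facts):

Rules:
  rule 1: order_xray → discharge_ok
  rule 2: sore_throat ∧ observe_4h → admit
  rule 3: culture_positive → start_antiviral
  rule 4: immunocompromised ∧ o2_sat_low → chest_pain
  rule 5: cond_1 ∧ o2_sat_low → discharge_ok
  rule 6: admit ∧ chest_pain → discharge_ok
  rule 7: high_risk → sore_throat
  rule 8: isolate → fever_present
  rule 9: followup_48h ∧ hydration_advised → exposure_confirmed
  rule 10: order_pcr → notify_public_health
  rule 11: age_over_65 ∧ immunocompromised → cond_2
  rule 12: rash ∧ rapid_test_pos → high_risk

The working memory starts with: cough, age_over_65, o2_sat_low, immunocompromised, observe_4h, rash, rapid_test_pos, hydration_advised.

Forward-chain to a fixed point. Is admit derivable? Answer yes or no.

yes

Round 1 — rule 4, rule 11, rule 12, derive chest_pain, cond_2, high_risk.
Round 2 — rule 7, derive sore_throat.
Round 3 — rule 2, derive admit.
Round 4 — rule 6, derive discharge_ok.
admit appears in round 3, so it is derivable.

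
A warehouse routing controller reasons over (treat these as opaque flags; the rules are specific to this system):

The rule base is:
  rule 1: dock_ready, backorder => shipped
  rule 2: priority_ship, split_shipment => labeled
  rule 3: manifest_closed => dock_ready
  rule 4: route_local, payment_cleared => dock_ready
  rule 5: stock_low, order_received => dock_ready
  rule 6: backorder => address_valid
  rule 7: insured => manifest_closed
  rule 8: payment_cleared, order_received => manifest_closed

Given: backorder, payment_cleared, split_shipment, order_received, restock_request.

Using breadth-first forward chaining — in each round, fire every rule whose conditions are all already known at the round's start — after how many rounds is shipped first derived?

3

Round 1 — rule 6, rule 8, derive address_valid, manifest_closed.
Round 2 — rule 3, derive dock_ready.
Round 3 — rule 1, derive shipped.
shipped first appears in round 3.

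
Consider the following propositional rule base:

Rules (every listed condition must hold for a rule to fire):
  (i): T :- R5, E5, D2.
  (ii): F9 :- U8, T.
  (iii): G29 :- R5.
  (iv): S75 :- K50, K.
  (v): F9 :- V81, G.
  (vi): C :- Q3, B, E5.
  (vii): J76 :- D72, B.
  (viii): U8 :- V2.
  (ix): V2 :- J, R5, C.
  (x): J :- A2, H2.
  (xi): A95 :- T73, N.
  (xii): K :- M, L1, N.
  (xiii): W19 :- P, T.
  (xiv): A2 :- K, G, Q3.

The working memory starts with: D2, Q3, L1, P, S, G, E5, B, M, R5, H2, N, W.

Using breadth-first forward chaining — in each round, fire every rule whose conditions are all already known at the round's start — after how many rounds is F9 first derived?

6

Round 1 — (i), (iii), (vi), (xii), derive T, G29, C, K.
Round 2 — (xiii), (xiv), derive W19, A2.
Round 3 — (x), derive J.
Round 4 — (ix), derive V2.
Round 5 — (viii), derive U8.
Round 6 — (ii), derive F9.
F9 first appears in round 6.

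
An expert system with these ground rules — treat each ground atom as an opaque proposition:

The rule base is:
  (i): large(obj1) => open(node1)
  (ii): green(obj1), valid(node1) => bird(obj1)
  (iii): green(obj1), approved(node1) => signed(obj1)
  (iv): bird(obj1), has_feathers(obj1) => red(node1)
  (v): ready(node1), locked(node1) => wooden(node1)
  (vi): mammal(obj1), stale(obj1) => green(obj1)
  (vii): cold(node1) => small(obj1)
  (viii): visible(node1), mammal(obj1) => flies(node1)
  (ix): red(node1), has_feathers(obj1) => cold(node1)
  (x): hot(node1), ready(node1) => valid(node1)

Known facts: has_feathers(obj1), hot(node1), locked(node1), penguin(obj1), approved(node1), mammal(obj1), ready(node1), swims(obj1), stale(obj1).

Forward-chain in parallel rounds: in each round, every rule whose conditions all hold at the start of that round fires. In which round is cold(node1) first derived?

4

Round 1: (v) [ready(node1), locked(node1) => wooden(node1)]; (vi) [mammal(obj1), stale(obj1) => green(obj1)]; (x) [hot(node1), ready(node1) => valid(node1)]. New: wooden(node1), green(obj1), valid(node1).
Round 2: (ii) [green(obj1), valid(node1) => bird(obj1)]; (iii) [green(obj1), approved(node1) => signed(obj1)]. New: bird(obj1), signed(obj1).
Round 3: (iv) [bird(obj1), has_feathers(obj1) => red(node1)]. New: red(node1).
Round 4: (ix) [red(node1), has_feathers(obj1) => cold(node1)]. New: cold(node1).
cold(node1) first appears in round 4.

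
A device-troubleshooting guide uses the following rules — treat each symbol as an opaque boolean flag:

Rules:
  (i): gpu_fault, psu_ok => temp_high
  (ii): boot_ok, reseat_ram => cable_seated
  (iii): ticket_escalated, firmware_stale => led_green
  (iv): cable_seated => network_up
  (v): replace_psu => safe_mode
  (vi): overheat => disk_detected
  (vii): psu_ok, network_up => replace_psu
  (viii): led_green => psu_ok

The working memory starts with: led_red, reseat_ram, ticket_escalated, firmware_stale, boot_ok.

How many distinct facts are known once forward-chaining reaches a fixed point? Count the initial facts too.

11

Round 1: (ii) [boot_ok, reseat_ram => cable_seated]; (iii) [ticket_escalated, firmware_stale => led_green]. Adds cable_seated, led_green.
Round 2: (iv) [cable_seated => network_up]; (viii) [led_green => psu_ok]. Adds network_up, psu_ok.
Round 3: (vii) [psu_ok, network_up => replace_psu]. Adds replace_psu.
Round 4: (v) [replace_psu => safe_mode]. Adds safe_mode.
Closure: {boot_ok, cable_seated, firmware_stale, led_green, led_red, network_up, psu_ok, replace_psu, reseat_ram, safe_mode, ticket_escalated} — 11 facts.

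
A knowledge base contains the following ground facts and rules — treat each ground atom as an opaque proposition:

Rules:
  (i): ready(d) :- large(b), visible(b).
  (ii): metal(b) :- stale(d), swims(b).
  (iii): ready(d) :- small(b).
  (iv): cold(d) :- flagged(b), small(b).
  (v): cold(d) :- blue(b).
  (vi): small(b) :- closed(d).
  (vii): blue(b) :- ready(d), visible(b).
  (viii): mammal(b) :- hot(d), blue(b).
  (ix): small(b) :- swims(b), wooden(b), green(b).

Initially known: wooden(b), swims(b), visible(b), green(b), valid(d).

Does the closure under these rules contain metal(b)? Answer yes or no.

Round 1: (ix) [small(b) :- swims(b), wooden(b), green(b).]. Adds small(b).
Round 2: (iii) [ready(d) :- small(b).]. Adds ready(d).
Round 3: (vii) [blue(b) :- ready(d), visible(b).]. Adds blue(b).
Round 4: (v) [cold(d) :- blue(b).]. Adds cold(d).
Fixed point reached. metal(b) is concluded only by (ii); (ii) needs stale(d) (never derived).

no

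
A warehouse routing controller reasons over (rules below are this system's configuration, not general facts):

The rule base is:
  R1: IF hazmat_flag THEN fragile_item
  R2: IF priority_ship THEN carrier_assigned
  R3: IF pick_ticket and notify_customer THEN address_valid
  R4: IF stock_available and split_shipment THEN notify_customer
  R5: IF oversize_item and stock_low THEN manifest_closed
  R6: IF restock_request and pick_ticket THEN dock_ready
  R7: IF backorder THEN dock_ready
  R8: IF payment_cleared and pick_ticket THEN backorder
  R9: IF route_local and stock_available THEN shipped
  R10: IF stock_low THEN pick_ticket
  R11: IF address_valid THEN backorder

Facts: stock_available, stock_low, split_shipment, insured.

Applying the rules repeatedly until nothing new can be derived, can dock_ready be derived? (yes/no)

yes

Round 1 — R4, R10, derive notify_customer, pick_ticket.
Round 2 — R3, derive address_valid.
Round 3 — R11, derive backorder.
Round 4 — R7, derive dock_ready.
dock_ready appears in round 4, so it is derivable.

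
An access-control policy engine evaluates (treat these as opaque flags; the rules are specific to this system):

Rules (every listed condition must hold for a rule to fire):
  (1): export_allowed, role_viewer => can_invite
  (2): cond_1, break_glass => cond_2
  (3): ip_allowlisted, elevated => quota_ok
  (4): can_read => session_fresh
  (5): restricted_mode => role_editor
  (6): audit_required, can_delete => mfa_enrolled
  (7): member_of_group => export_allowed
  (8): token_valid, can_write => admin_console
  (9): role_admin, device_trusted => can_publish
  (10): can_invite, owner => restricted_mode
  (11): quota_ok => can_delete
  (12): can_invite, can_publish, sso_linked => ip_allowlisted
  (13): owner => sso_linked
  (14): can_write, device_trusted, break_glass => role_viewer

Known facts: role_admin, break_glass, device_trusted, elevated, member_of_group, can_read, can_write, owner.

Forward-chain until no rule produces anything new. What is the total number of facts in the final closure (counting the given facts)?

19

[1] (4) [can_read => session_fresh]; (7) [member_of_group => export_allowed]; (9) [role_admin, device_trusted => can_publish]; (13) [owner => sso_linked]; (14) [can_write, device_trusted, break_glass => role_viewer]. ⇒ new: session_fresh, export_allowed, can_publish, sso_linked, role_viewer.
[2] (1) [export_allowed, role_viewer => can_invite]. ⇒ new: can_invite.
[3] (10) [can_invite, owner => restricted_mode]; (12) [can_invite, can_publish, sso_linked => ip_allowlisted]. ⇒ new: restricted_mode, ip_allowlisted.
[4] (3) [ip_allowlisted, elevated => quota_ok]; (5) [restricted_mode => role_editor]. ⇒ new: quota_ok, role_editor.
[5] (11) [quota_ok => can_delete]. ⇒ new: can_delete.
Closure: {break_glass, can_delete, can_invite, can_publish, can_read, can_write, device_trusted, elevated, export_allowed, ip_allowlisted, member_of_group, owner, quota_ok, restricted_mode, role_admin, role_editor, role_viewer, session_fresh, sso_linked} — 19 facts.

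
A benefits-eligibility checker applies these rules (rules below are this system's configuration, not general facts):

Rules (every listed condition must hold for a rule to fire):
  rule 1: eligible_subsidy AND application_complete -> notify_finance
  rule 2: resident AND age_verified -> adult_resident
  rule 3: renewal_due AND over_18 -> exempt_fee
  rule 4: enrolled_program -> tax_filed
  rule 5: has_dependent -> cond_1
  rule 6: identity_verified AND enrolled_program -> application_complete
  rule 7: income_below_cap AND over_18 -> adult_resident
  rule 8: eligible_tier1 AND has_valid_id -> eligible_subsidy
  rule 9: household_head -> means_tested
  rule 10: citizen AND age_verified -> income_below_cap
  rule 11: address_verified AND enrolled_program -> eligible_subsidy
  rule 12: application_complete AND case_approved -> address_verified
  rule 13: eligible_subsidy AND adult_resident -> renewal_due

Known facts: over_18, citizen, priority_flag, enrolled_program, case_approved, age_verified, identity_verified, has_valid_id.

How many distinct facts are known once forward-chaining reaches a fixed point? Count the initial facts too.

Round 1: rule 4 [enrolled_program -> tax_filed]; rule 6 [identity_verified AND enrolled_program -> application_complete]; rule 10 [citizen AND age_verified -> income_below_cap]. Adds tax_filed, application_complete, income_below_cap.
Round 2: rule 7 [income_below_cap AND over_18 -> adult_resident]; rule 12 [application_complete AND case_approved -> address_verified]. Adds adult_resident, address_verified.
Round 3: rule 11 [address_verified AND enrolled_program -> eligible_subsidy]. Adds eligible_subsidy.
Round 4: rule 1 [eligible_subsidy AND application_complete -> notify_finance]; rule 13 [eligible_subsidy AND adult_resident -> renewal_due]. Adds notify_finance, renewal_due.
Round 5: rule 3 [renewal_due AND over_18 -> exempt_fee]. Adds exempt_fee.
Closure: {address_verified, adult_resident, age_verified, application_complete, case_approved, citizen, eligible_subsidy, enrolled_program, exempt_fee, has_valid_id, identity_verified, income_below_cap, notify_finance, over_18, priority_flag, renewal_due, tax_filed} — 17 facts.

17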